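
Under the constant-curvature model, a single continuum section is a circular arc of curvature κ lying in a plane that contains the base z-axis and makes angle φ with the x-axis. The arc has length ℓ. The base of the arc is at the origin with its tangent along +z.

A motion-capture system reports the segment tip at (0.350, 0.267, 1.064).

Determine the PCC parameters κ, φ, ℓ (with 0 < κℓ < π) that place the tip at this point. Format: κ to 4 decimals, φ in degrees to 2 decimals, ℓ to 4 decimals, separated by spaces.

ρ = √(x²+y²) = √(0.350² + 0.267²) = 0.44021
φ = atan2(y, x) mod 360° = atan2(0.267, 0.350) = 37.3385°
|p|² = ρ² + z² = 0.44021² + 1.064² = 1.32589
κ = 2ρ / |p|² = 2×0.44021 / 1.32589 = 0.66403
θ = 2·atan2(ρ, z) = 2·atan2(0.44021, 1.064) = 0.78458 rad
ℓ = θ/κ = 0.78458/0.66403 = 1.18154

0.6640 37.34 1.1815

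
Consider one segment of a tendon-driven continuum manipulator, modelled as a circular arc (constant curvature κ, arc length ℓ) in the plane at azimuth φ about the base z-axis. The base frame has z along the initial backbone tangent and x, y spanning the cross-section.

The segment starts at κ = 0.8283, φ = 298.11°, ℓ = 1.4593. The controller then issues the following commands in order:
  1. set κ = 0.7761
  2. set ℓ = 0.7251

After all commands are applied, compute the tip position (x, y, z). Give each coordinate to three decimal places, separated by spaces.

initial: κ=0.8283, φ=298.11°, ℓ=1.4593
cmd 1: set κ=0.7761 → (κ,φ,ℓ)=(0.7761,298.11°,1.4593) → tip=(0.3495,-0.6542,1.1667)
cmd 2: set ℓ=0.7251 → (κ,φ,ℓ)=(0.7761,298.11°,0.7251) → tip=(0.0936,-0.1753,0.6874)

0.094 -0.175 0.687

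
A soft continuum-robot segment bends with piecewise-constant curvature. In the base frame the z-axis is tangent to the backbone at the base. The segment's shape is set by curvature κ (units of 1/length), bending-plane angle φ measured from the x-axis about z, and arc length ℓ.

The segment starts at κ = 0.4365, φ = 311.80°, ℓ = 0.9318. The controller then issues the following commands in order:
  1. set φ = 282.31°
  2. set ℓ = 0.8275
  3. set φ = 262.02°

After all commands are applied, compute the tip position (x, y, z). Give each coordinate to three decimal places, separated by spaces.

-0.021 -0.146 0.810

initial: κ=0.4365, φ=311.80°, ℓ=0.9318
cmd 1: set φ=282.31° → (κ,φ,ℓ)=(0.4365,282.31°,0.9318) → tip=(0.0398,-0.1826,0.9063)
cmd 2: set ℓ=0.8275 → (κ,φ,ℓ)=(0.4365,282.31°,0.8275) → tip=(0.0315,-0.1444,0.8096)
cmd 3: set φ=262.02° → (κ,φ,ℓ)=(0.4365,262.02°,0.8275) → tip=(-0.0205,-0.1464,0.8096)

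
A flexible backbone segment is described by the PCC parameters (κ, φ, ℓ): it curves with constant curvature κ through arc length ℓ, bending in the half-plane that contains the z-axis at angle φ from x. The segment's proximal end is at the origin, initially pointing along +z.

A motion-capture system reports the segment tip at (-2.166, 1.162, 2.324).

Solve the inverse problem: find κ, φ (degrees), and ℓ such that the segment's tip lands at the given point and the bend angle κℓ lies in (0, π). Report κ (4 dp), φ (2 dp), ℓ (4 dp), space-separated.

0.4296 151.79 3.7867

ρ = √(x²+y²) = √(-2.166² + 1.162²) = 2.45801
φ = atan2(y, x) mod 360° = atan2(1.162, -2.166) = 151.7877°
|p|² = ρ² + z² = 2.45801² + 2.324² = 11.44278
κ = 2ρ / |p|² = 2×2.45801 / 11.44278 = 0.42962
θ = 2·atan2(ρ, z) = 2·atan2(2.45801, 2.324) = 1.62683 rad
ℓ = θ/κ = 1.62683/0.42962 = 3.78669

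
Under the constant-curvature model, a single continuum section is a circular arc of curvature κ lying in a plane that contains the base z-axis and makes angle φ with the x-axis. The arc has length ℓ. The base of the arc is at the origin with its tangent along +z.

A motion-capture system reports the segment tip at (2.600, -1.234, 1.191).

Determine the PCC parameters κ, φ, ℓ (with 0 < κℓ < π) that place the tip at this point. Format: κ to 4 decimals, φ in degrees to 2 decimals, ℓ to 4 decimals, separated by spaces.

ρ = √(x²+y²) = √(2.600² + -1.234²) = 2.87798
φ = atan2(y, x) mod 360° = atan2(-1.234, 2.600) = 334.6103°
|p|² = ρ² + z² = 2.87798² + 1.191² = 9.70124
κ = 2ρ / |p|² = 2×2.87798 / 9.70124 = 0.59332
θ = 2·atan2(ρ, z) = 2·atan2(2.87798, 1.191) = 2.35685 rad
ℓ = θ/κ = 2.35685/0.59332 = 3.97229

0.5933 334.61 3.9723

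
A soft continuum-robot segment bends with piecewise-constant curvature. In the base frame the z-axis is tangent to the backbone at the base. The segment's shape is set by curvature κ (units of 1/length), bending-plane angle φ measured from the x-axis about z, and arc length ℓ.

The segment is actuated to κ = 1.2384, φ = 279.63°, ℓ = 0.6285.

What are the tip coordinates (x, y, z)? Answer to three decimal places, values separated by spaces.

0.039 -0.229 0.567

θ = κ·ℓ = 1.2384 × 0.6285 = 0.77833 rad
ρ = (1 − cos θ)/κ = (1 − 0.71208)/1.2384 = 0.23249
z = sin θ / κ = 0.70209/1.2384 = 0.56694
x = ρ cos φ = 0.23249 × cos(279.63°) = 0.03889
y = ρ sin φ = 0.23249 × sin(279.63°) = -0.22921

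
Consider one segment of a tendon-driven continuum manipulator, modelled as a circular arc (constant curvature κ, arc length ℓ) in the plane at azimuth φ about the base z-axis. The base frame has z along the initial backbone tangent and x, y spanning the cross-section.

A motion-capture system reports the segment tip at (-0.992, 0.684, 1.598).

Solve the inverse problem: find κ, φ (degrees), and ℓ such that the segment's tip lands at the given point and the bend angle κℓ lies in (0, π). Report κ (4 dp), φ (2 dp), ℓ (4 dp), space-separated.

0.6016 145.41 2.1477

ρ = √(x²+y²) = √(-0.992² + 0.684²) = 1.20496
φ = atan2(y, x) mod 360° = atan2(0.684, -0.992) = 145.4131°
|p|² = ρ² + z² = 1.20496² + 1.598² = 4.00552
κ = 2ρ / |p|² = 2×1.20496 / 4.00552 = 0.60165
θ = 2·atan2(ρ, z) = 2·atan2(1.20496, 1.598) = 1.29216 rad
ℓ = θ/κ = 1.29216/0.60165 = 2.14771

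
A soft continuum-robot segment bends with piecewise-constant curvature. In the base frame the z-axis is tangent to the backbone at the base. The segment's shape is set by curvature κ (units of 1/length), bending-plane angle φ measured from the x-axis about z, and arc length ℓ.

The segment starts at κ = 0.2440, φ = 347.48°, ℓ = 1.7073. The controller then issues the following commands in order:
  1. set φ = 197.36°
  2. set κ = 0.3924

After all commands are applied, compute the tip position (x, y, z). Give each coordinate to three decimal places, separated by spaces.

initial: κ=0.2440, φ=347.48°, ℓ=1.7073
cmd 1: set φ=197.36° → (κ,φ,ℓ)=(0.2440,197.36°,1.7073) → tip=(-0.3345,-0.1046,1.6583)
cmd 2: set κ=0.3924 → (κ,φ,ℓ)=(0.3924,197.36°,1.7073) → tip=(-0.5257,-0.1644,1.5824)

-0.526 -0.164 1.582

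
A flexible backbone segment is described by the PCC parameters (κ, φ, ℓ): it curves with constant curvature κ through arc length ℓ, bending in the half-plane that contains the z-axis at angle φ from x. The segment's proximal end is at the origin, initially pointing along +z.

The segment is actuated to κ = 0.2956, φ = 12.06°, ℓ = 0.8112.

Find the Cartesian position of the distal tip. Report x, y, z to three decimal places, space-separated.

θ = κ·ℓ = 0.2956 × 0.8112 = 0.23979 rad
ρ = (1 − cos θ)/κ = (1 − 0.97139)/0.2956 = 0.09679
z = sin θ / κ = 0.23750/0.2956 = 0.80345
x = ρ cos φ = 0.09679 × cos(12.06°) = 0.09466
y = ρ sin φ = 0.09679 × sin(12.06°) = 0.02022

0.095 0.020 0.803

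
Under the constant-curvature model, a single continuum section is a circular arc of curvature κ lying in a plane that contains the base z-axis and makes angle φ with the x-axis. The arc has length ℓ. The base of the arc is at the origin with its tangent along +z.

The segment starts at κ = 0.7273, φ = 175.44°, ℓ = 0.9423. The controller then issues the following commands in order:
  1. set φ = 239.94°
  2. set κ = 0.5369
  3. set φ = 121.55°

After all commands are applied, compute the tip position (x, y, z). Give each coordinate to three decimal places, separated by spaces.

initial: κ=0.7273, φ=175.44°, ℓ=0.9423
cmd 1: set φ=239.94° → (κ,φ,ℓ)=(0.7273,239.94°,0.9423) → tip=(-0.1555,-0.2687,0.8702)
cmd 2: set κ=0.5369 → (κ,φ,ℓ)=(0.5369,239.94°,0.9423) → tip=(-0.1169,-0.2019,0.9026)
cmd 3: set φ=121.55° → (κ,φ,ℓ)=(0.5369,121.55°,0.9423) → tip=(-0.1221,0.1988,0.9026)

-0.122 0.199 0.903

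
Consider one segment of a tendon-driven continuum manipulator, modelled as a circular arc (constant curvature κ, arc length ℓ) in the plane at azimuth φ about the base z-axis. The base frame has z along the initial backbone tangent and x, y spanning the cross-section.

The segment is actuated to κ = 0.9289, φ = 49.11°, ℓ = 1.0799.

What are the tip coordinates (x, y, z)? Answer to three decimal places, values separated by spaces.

0.326 0.376 0.908

θ = κ·ℓ = 0.9289 × 1.0799 = 1.00312 rad
ρ = (1 − cos θ)/κ = (1 − 0.53768)/0.9289 = 0.49771
z = sin θ / κ = 0.84315/0.9289 = 0.90769
x = ρ cos φ = 0.49771 × cos(49.11°) = 0.32581
y = ρ sin φ = 0.49771 × sin(49.11°) = 0.37625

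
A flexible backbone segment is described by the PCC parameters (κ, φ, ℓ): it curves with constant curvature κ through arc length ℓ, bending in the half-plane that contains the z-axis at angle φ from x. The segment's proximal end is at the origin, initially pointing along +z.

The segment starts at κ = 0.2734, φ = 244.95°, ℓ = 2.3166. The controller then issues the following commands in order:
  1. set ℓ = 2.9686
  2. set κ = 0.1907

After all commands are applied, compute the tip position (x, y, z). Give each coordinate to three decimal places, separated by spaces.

-0.346 -0.741 2.813

initial: κ=0.2734, φ=244.95°, ℓ=2.3166
cmd 1: set ℓ=2.9686 → (κ,φ,ℓ)=(0.2734,244.95°,2.9686) → tip=(-0.4827,-1.0328,2.6533)
cmd 2: set κ=0.1907 → (κ,φ,ℓ)=(0.1907,244.95°,2.9686) → tip=(-0.3464,-0.7411,2.8126)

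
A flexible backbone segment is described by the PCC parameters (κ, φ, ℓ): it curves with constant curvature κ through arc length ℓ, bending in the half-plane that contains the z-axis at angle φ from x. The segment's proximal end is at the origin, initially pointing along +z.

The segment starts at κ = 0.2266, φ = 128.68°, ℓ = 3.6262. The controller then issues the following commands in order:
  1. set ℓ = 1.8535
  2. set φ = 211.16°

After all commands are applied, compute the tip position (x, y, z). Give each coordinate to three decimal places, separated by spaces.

-0.328 -0.198 1.799

initial: κ=0.2266, φ=128.68°, ℓ=3.6262
cmd 1: set ℓ=1.8535 → (κ,φ,ℓ)=(0.2266,128.68°,1.8535) → tip=(-0.2397,0.2994,1.7995)
cmd 2: set φ=211.16° → (κ,φ,ℓ)=(0.2266,211.16°,1.8535) → tip=(-0.3282,-0.1985,1.7995)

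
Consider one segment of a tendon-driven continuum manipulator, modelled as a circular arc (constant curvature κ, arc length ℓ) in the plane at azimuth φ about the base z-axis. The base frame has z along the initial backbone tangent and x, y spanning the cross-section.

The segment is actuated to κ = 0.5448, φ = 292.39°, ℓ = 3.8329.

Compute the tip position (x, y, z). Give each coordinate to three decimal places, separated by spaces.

1.045 -2.537 1.595

θ = κ·ℓ = 0.5448 × 3.8329 = 2.08816 rad
ρ = (1 − cos θ)/κ = (1 − -0.49459)/0.5448 = 2.74338
z = sin θ / κ = 0.86912/0.5448 = 1.59531
x = ρ cos φ = 2.74338 × cos(292.39°) = 1.04498
y = ρ sin φ = 2.74338 × sin(292.39°) = -2.53656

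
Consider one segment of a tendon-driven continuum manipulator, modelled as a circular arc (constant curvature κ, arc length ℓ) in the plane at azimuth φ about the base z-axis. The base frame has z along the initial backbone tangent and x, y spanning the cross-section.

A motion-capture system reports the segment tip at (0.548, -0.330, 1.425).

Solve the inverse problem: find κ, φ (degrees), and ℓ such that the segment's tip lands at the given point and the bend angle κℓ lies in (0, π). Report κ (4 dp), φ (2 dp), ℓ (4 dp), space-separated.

ρ = √(x²+y²) = √(0.548² + -0.330²) = 0.63969
φ = atan2(y, x) mod 360° = atan2(-0.330, 0.548) = 328.9441°
|p|² = ρ² + z² = 0.63969² + 1.425² = 2.43983
κ = 2ρ / |p|² = 2×0.63969 / 2.43983 = 0.52437
θ = 2·atan2(ρ, z) = 2·atan2(0.63969, 1.425) = 0.84389 rad
ℓ = θ/κ = 0.84389/0.52437 = 1.60932

0.5244 328.94 1.6093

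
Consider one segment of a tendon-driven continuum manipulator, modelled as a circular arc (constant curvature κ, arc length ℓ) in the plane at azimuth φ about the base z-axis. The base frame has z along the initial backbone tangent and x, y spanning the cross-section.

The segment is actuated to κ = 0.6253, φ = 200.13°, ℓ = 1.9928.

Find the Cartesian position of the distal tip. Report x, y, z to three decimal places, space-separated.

θ = κ·ℓ = 0.6253 × 1.9928 = 1.24610 rad
ρ = (1 − cos θ)/κ = (1 − 0.31902)/0.6253 = 1.08904
z = sin θ / κ = 0.94775/0.6253 = 1.51567
x = ρ cos φ = 1.08904 × cos(200.13°) = -1.02252
y = ρ sin φ = 1.08904 × sin(200.13°) = -0.37479

-1.023 -0.375 1.516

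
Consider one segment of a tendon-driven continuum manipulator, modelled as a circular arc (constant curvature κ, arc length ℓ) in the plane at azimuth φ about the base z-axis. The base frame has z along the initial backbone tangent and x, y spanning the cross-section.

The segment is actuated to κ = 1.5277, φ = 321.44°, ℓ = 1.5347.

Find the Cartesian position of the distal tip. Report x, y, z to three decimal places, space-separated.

0.870 -0.693 0.468

θ = κ·ℓ = 1.5277 × 1.5347 = 2.34456 rad
ρ = (1 − cos θ)/κ = (1 − -0.69883)/1.5277 = 1.11202
z = sin θ / κ = 0.71528/1.5277 = 0.46821
x = ρ cos φ = 1.11202 × cos(321.44°) = 0.86955
y = ρ sin φ = 1.11202 × sin(321.44°) = -0.69316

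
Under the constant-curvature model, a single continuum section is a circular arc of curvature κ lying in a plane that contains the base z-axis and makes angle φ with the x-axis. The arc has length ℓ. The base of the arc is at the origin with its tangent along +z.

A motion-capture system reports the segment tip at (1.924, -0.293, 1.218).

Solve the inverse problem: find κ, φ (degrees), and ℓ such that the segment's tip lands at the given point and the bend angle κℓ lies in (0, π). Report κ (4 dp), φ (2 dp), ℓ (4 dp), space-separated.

0.7384 351.34 2.7399

ρ = √(x²+y²) = √(1.924² + -0.293²) = 1.94618
φ = atan2(y, x) mod 360° = atan2(-0.293, 1.924) = 351.3411°
|p|² = ρ² + z² = 1.94618² + 1.218² = 5.27115
κ = 2ρ / |p|² = 2×1.94618 / 5.27115 = 0.73843
θ = 2·atan2(ρ, z) = 2·atan2(1.94618, 1.218) = 2.02319 rad
ℓ = θ/κ = 2.02319/0.73843 = 2.73985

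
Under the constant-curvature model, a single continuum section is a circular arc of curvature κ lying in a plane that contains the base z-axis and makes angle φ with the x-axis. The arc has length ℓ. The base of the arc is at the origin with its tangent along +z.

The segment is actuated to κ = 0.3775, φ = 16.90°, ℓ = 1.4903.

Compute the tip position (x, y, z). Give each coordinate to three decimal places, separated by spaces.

θ = κ·ℓ = 0.3775 × 1.4903 = 0.56259 rad
ρ = (1 − cos θ)/κ = (1 − 0.84588)/0.3775 = 0.40827
z = sin θ / κ = 0.53338/0.3775 = 1.41292
x = ρ cos φ = 0.40827 × cos(16.90°) = 0.39064
y = ρ sin φ = 0.40827 × sin(16.90°) = 0.11869

0.391 0.119 1.413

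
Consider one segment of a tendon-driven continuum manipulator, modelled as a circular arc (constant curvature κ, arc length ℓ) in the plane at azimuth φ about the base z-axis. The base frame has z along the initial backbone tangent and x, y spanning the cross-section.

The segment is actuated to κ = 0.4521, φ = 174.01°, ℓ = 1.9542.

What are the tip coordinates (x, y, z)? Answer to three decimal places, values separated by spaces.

-0.804 0.084 1.710

θ = κ·ℓ = 0.4521 × 1.9542 = 0.88349 rad
ρ = (1 − cos θ)/κ = (1 − 0.63445)/0.4521 = 0.80855
z = sin θ / κ = 0.77296/0.4521 = 1.70971
x = ρ cos φ = 0.80855 × cos(174.01°) = -0.80414
y = ρ sin φ = 0.80855 × sin(174.01°) = 0.08438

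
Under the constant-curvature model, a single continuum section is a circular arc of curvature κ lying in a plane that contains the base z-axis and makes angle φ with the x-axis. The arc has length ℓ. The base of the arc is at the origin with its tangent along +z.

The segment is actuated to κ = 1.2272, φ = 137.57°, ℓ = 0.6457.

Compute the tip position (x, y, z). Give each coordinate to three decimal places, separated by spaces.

-0.179 0.164 0.580

θ = κ·ℓ = 1.2272 × 0.6457 = 0.79240 rad
ρ = (1 − cos θ)/κ = (1 − 0.70214)/1.2272 = 0.24272
z = sin θ / κ = 0.71204/1.2272 = 0.58022
x = ρ cos φ = 0.24272 × cos(137.57°) = -0.17915
y = ρ sin φ = 0.24272 × sin(137.57°) = 0.16376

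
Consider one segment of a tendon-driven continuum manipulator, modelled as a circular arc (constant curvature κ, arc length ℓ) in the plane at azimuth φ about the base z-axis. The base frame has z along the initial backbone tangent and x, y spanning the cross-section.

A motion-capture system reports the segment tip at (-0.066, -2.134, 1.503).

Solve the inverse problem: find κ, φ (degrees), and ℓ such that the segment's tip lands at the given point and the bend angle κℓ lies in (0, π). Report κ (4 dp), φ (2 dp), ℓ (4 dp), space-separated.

ρ = √(x²+y²) = √(-0.066² + -2.134²) = 2.13502
φ = atan2(y, x) mod 360° = atan2(-2.134, -0.066) = 268.2285°
|p|² = ρ² + z² = 2.13502² + 1.503² = 6.81732
κ = 2ρ / |p|² = 2×2.13502 / 6.81732 = 0.62635
θ = 2·atan2(ρ, z) = 2·atan2(2.13502, 1.503) = 1.91482 rad
ℓ = θ/κ = 1.91482/0.62635 = 3.05709

0.6264 268.23 3.0571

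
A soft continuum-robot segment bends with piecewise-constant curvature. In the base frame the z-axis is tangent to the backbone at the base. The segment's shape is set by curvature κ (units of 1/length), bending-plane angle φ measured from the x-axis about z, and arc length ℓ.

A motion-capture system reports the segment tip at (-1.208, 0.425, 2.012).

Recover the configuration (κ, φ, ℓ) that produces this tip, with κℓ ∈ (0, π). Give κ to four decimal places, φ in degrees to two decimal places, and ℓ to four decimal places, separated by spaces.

0.4503 160.62 2.5176

ρ = √(x²+y²) = √(-1.208² + 0.425²) = 1.28058
φ = atan2(y, x) mod 360° = atan2(0.425, -1.208) = 160.6170°
|p|² = ρ² + z² = 1.28058² + 2.012² = 5.68803
κ = 2ρ / |p|² = 2×1.28058 / 5.68803 = 0.45027
θ = 2·atan2(ρ, z) = 2·atan2(1.28058, 2.012) = 1.13361 rad
ℓ = θ/κ = 1.13361/0.45027 = 2.51762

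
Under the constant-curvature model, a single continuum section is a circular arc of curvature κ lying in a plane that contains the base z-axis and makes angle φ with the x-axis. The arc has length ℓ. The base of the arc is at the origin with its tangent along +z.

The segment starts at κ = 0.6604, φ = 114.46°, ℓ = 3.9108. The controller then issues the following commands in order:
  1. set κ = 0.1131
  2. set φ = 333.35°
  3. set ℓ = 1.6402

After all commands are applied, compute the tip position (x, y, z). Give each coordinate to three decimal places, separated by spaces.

initial: κ=0.6604, φ=114.46°, ℓ=3.9108
cmd 1: set κ=0.1131 → (κ,φ,ℓ)=(0.1131,114.46°,3.9108) → tip=(-0.3523,0.7745,3.7845)
cmd 2: set φ=333.35° → (κ,φ,ℓ)=(0.1131,333.35°,3.9108) → tip=(0.7605,-0.3817,3.7845)
cmd 3: set ℓ=1.6402 → (κ,φ,ℓ)=(0.1131,333.35°,1.6402) → tip=(0.1356,-0.0680,1.6308)

0.136 -0.068 1.631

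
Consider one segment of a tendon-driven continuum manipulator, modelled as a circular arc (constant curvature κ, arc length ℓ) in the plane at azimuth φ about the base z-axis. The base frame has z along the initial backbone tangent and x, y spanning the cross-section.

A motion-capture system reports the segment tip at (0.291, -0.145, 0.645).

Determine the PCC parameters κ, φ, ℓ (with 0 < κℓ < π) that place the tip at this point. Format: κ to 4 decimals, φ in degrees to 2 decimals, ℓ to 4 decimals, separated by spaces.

1.2463 333.51 0.7492

ρ = √(x²+y²) = √(0.291² + -0.145²) = 0.32512
φ = atan2(y, x) mod 360° = atan2(-0.145, 0.291) = 333.5138°
|p|² = ρ² + z² = 0.32512² + 0.645² = 0.52173
κ = 2ρ / |p|² = 2×0.32512 / 0.52173 = 1.24633
θ = 2·atan2(ρ, z) = 2·atan2(0.32512, 0.645) = 0.93380 rad
ℓ = θ/κ = 0.93380/1.24633 = 0.74924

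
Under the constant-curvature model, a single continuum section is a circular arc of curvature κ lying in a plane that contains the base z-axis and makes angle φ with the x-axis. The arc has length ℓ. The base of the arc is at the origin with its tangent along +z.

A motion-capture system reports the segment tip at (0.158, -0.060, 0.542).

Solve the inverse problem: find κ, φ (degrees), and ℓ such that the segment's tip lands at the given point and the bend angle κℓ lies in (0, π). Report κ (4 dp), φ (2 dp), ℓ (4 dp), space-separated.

ρ = √(x²+y²) = √(0.158² + -0.060²) = 0.16901
φ = atan2(y, x) mod 360° = atan2(-0.060, 0.158) = 339.2059°
|p|² = ρ² + z² = 0.16901² + 0.542² = 0.32233
κ = 2ρ / |p|² = 2×0.16901 / 0.32233 = 1.04868
θ = 2·atan2(ρ, z) = 2·atan2(0.16901, 0.542) = 0.60454 rad
ℓ = θ/κ = 0.60454/1.04868 = 0.57648

1.0487 339.21 0.5765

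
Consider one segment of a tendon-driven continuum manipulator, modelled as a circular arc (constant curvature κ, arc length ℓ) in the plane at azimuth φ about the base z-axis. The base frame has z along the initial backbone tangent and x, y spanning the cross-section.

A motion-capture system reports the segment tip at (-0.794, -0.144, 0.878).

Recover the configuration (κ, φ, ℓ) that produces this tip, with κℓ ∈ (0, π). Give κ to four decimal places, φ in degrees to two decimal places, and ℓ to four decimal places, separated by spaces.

1.1349 190.28 1.3098

ρ = √(x²+y²) = √(-0.794² + -0.144²) = 0.80695
φ = atan2(y, x) mod 360° = atan2(-0.144, -0.794) = 190.2794°
|p|² = ρ² + z² = 0.80695² + 0.878² = 1.42206
κ = 2ρ / |p|² = 2×0.80695 / 1.42206 = 1.13491
θ = 2·atan2(ρ, z) = 2·atan2(0.80695, 0.878) = 1.48651 rad
ℓ = θ/κ = 1.48651/1.13491 = 1.30981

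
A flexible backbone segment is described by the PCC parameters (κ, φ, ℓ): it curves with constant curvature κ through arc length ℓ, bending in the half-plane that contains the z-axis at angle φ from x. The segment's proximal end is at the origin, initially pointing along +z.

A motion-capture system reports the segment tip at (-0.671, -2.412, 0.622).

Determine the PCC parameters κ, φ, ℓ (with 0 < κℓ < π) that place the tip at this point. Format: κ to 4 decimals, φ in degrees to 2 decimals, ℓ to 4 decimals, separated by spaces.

0.7524 254.45 3.5281

ρ = √(x²+y²) = √(-0.671² + -2.412²) = 2.50359
φ = atan2(y, x) mod 360° = atan2(-2.412, -0.671) = 254.4538°
|p|² = ρ² + z² = 2.50359² + 0.622² = 6.65487
κ = 2ρ / |p|² = 2×2.50359 / 6.65487 = 0.75241
θ = 2·atan2(ρ, z) = 2·atan2(2.50359, 0.622) = 2.65457 rad
ℓ = θ/κ = 2.65457/0.75241 = 3.52809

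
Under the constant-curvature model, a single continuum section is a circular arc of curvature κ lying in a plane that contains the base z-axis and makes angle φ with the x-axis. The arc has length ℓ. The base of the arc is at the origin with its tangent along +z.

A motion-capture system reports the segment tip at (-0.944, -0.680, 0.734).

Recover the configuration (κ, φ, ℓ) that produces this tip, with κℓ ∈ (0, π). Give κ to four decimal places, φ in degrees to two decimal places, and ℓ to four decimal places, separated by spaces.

ρ = √(x²+y²) = √(-0.944² + -0.680²) = 1.16342
φ = atan2(y, x) mod 360° = atan2(-0.680, -0.944) = 215.7667°
|p|² = ρ² + z² = 1.16342² + 0.734² = 1.89229
κ = 2ρ / |p|² = 2×1.16342 / 1.89229 = 1.22964
θ = 2·atan2(ρ, z) = 2·atan2(1.16342, 0.734) = 2.01593 rad
ℓ = θ/κ = 2.01593/1.22964 = 1.63945

1.2296 215.77 1.6395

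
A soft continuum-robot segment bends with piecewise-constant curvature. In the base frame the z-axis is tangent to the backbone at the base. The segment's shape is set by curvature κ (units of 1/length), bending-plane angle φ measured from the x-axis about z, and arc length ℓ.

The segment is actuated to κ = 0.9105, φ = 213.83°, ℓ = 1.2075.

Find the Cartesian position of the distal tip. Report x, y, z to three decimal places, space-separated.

θ = κ·ℓ = 0.9105 × 1.2075 = 1.09943 rad
ρ = (1 − cos θ)/κ = (1 − 0.45411)/0.9105 = 0.59956
z = sin θ / κ = 0.89095/0.9105 = 0.97853
x = ρ cos φ = 0.59956 × cos(213.83°) = -0.49805
y = ρ sin φ = 0.59956 × sin(213.83°) = -0.33379

-0.498 -0.334 0.979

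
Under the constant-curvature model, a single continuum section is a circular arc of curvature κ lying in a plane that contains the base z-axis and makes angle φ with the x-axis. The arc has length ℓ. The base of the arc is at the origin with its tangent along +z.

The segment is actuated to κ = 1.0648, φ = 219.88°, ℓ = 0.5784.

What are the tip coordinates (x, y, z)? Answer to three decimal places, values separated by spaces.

θ = κ·ℓ = 1.0648 × 0.5784 = 0.61588 rad
ρ = (1 − cos θ)/κ = (1 − 0.81627)/1.0648 = 0.17255
z = sin θ / κ = 0.57768/1.0648 = 0.54252
x = ρ cos φ = 0.17255 × cos(219.88°) = -0.13242
y = ρ sin φ = 0.17255 × sin(219.88°) = -0.11064

-0.132 -0.111 0.543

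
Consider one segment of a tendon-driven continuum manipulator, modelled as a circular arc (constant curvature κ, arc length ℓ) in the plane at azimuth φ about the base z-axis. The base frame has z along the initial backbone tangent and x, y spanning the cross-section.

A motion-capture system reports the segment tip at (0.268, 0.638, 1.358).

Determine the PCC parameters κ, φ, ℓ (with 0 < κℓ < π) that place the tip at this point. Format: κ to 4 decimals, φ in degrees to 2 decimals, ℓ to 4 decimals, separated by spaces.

0.5958 67.21 1.5821

ρ = √(x²+y²) = √(0.268² + 0.638²) = 0.69200
φ = atan2(y, x) mod 360° = atan2(0.638, 0.268) = 67.2145°
|p|² = ρ² + z² = 0.69200² + 1.358² = 2.32303
κ = 2ρ / |p|² = 2×0.69200 / 2.32303 = 0.59578
θ = 2·atan2(ρ, z) = 2·atan2(0.69200, 1.358) = 0.94256 rad
ℓ = θ/κ = 0.94256/0.59578 = 1.58207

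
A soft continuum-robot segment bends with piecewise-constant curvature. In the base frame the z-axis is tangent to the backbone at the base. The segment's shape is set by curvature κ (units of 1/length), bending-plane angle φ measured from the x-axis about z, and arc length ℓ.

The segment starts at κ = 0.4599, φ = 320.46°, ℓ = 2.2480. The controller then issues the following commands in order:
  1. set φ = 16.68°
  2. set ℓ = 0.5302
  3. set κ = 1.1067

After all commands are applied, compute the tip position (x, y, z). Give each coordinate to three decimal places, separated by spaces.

0.145 0.043 0.500

initial: κ=0.4599, φ=320.46°, ℓ=2.2480
cmd 1: set φ=16.68° → (κ,φ,ℓ)=(0.4599,16.68°,2.2480) → tip=(1.0175,0.3049,1.8684)
cmd 2: set ℓ=0.5302 → (κ,φ,ℓ)=(0.4599,16.68°,0.5302) → tip=(0.0616,0.0185,0.5250)
cmd 3: set κ=1.1067 → (κ,φ,ℓ)=(1.1067,16.68°,0.5302) → tip=(0.1448,0.0434,0.5003)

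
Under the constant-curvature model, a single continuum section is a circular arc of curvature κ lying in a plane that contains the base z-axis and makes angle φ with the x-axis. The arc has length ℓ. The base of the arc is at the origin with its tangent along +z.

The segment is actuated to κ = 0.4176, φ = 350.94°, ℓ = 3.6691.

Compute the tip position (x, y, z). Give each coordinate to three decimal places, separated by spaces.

θ = κ·ℓ = 0.4176 × 3.6691 = 1.53222 rad
ρ = (1 − cos θ)/κ = (1 − 0.03857)/0.4176 = 2.30227
z = sin θ / κ = 0.99926/0.4176 = 2.39285
x = ρ cos φ = 2.30227 × cos(350.94°) = 2.27355
y = ρ sin φ = 2.30227 × sin(350.94°) = -0.36254

2.274 -0.363 2.393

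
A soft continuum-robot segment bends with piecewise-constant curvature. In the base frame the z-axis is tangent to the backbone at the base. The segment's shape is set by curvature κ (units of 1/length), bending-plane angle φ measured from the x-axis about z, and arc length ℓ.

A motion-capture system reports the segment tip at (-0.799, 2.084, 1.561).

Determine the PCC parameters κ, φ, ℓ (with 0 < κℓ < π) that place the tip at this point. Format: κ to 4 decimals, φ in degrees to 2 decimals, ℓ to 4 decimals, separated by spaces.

ρ = √(x²+y²) = √(-0.799² + 2.084²) = 2.23192
φ = atan2(y, x) mod 360° = atan2(2.084, -0.799) = 110.9767°
|p|² = ρ² + z² = 2.23192² + 1.561² = 7.41818
κ = 2ρ / |p|² = 2×2.23192 / 7.41818 = 0.60174
θ = 2·atan2(ρ, z) = 2·atan2(2.23192, 1.561) = 1.92095 rad
ℓ = θ/κ = 1.92095/0.60174 = 3.19231

0.6017 110.98 3.1923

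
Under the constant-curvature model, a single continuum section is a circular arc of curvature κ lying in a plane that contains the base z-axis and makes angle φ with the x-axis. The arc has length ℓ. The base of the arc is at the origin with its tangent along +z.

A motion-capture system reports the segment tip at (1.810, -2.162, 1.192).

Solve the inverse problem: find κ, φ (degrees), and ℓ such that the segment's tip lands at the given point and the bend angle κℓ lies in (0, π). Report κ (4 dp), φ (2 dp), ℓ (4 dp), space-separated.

0.6018 309.94 3.8913

ρ = √(x²+y²) = √(1.810² + -2.162²) = 2.81964
φ = atan2(y, x) mod 360° = atan2(-2.162, 1.810) = 309.9357°
|p|² = ρ² + z² = 2.81964² + 1.192² = 9.37121
κ = 2ρ / |p|² = 2×2.81964 / 9.37121 = 0.60177
θ = 2·atan2(ρ, z) = 2·atan2(2.81964, 1.192) = 2.34167 rad
ℓ = θ/κ = 2.34167/0.60177 = 3.89133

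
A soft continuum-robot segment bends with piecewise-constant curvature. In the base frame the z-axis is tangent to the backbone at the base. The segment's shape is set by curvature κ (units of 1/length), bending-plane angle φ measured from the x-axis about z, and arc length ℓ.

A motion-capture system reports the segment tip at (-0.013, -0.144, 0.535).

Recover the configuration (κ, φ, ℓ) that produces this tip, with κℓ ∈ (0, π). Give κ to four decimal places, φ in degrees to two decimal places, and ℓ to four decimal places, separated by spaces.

ρ = √(x²+y²) = √(-0.013² + -0.144²) = 0.14459
φ = atan2(y, x) mod 360° = atan2(-0.144, -0.013) = 264.8414°
|p|² = ρ² + z² = 0.14459² + 0.535² = 0.30713
κ = 2ρ / |p|² = 2×0.14459 / 0.30713 = 0.94153
θ = 2·atan2(ρ, z) = 2·atan2(0.14459, 0.535) = 0.52790 rad
ℓ = θ/κ = 0.52790/0.94153 = 0.56068

0.9415 264.84 0.5607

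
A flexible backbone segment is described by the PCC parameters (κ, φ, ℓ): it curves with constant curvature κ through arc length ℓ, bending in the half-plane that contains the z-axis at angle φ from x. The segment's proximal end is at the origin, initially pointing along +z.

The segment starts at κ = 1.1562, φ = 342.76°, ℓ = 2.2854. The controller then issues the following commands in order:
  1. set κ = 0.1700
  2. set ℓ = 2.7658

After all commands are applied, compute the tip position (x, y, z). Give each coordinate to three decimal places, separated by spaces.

initial: κ=1.1562, φ=342.76°, ℓ=2.2854
cmd 1: set κ=0.1700 → (κ,φ,ℓ)=(0.1700,342.76°,2.2854) → tip=(0.4187,-0.1299,2.2283)
cmd 2: set ℓ=2.7658 → (κ,φ,ℓ)=(0.1700,342.76°,2.7658) → tip=(0.6097,-0.1892,2.6650)

0.610 -0.189 2.665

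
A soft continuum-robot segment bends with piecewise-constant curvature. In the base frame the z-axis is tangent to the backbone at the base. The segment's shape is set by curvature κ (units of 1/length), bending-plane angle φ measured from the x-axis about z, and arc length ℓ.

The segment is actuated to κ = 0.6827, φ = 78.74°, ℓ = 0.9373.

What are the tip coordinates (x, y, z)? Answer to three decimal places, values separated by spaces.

0.057 0.284 0.875

θ = κ·ℓ = 0.6827 × 0.9373 = 0.63989 rad
ρ = (1 − cos θ)/κ = (1 − 0.80216)/0.6827 = 0.28979
z = sin θ / κ = 0.59711/0.6827 = 0.87463
x = ρ cos φ = 0.28979 × cos(78.74°) = 0.05659
y = ρ sin φ = 0.28979 × sin(78.74°) = 0.28421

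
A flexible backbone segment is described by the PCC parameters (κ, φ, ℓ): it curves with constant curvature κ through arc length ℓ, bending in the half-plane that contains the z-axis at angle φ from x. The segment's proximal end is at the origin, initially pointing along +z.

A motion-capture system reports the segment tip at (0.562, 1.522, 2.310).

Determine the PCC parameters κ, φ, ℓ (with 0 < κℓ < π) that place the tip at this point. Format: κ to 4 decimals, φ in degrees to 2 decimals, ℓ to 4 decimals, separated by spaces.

ρ = √(x²+y²) = √(0.562² + 1.522²) = 1.62245
φ = atan2(y, x) mod 360° = atan2(1.522, 0.562) = 69.7333°
|p|² = ρ² + z² = 1.62245² + 2.310² = 7.96843
κ = 2ρ / |p|² = 2×1.62245 / 7.96843 = 0.40722
θ = 2·atan2(ρ, z) = 2·atan2(1.62245, 2.310) = 1.22461 rad
ℓ = θ/κ = 1.22461/0.40722 = 3.00726

0.4072 69.73 3.0073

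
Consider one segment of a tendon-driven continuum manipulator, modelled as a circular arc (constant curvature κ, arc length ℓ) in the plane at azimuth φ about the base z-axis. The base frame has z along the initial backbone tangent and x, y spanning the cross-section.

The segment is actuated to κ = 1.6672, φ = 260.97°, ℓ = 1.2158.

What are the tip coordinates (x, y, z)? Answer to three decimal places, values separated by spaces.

θ = κ·ℓ = 1.6672 × 1.2158 = 2.02698 rad
ρ = (1 − cos θ)/κ = (1 − -0.44053)/1.6672 = 0.86404
z = sin θ / κ = 0.89774/1.6672 = 0.53847
x = ρ cos φ = 0.86404 × cos(260.97°) = -0.13561
y = ρ sin φ = 0.86404 × sin(260.97°) = -0.85333

-0.136 -0.853 0.538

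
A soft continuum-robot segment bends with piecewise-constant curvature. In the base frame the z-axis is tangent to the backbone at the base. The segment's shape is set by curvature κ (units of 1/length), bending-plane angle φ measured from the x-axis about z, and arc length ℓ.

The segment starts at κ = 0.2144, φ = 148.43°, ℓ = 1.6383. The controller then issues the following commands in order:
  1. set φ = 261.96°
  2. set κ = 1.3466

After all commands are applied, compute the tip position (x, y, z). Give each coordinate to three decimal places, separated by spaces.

-0.166 -1.172 0.598

initial: κ=0.2144, φ=148.43°, ℓ=1.6383
cmd 1: set φ=261.96° → (κ,φ,ℓ)=(0.2144,261.96°,1.6383) → tip=(-0.0398,-0.2820,1.6048)
cmd 2: set κ=1.3466 → (κ,φ,ℓ)=(1.3466,261.96°,1.6383) → tip=(-0.1655,-1.1717,0.5977)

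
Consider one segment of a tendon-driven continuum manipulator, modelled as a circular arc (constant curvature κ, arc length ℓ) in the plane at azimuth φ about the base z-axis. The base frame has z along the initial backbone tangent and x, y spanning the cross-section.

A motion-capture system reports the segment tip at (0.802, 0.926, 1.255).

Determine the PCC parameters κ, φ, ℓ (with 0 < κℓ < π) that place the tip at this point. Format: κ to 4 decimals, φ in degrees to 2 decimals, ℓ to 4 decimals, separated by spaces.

0.7966 49.10 1.9416

ρ = √(x²+y²) = √(0.802² + 0.926²) = 1.22502
φ = atan2(y, x) mod 360° = atan2(0.926, 0.802) = 49.1045°
|p|² = ρ² + z² = 1.22502² + 1.255² = 3.07570
κ = 2ρ / |p|² = 2×1.22502 / 3.07570 = 0.79658
θ = 2·atan2(ρ, z) = 2·atan2(1.22502, 1.255) = 1.54662 rad
ℓ = θ/κ = 1.54662/0.79658 = 1.94158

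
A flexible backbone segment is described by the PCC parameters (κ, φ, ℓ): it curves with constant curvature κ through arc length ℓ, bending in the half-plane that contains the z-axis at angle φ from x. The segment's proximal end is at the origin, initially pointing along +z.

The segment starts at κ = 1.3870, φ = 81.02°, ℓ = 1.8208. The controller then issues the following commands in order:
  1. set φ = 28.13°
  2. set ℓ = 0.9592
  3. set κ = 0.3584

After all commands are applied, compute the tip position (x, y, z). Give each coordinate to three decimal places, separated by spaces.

initial: κ=1.3870, φ=81.02°, ℓ=1.8208
cmd 1: set φ=28.13° → (κ,φ,ℓ)=(1.3870,28.13°,1.8208) → tip=(1.1547,0.6173,0.4166)
cmd 2: set ℓ=0.9592 → (κ,φ,ℓ)=(1.3870,28.13°,0.9592) → tip=(0.4844,0.2590,0.7002)
cmd 3: set κ=0.3584 → (κ,φ,ℓ)=(0.3584,28.13°,0.9592) → tip=(0.1440,0.0770,0.9404)

0.144 0.077 0.940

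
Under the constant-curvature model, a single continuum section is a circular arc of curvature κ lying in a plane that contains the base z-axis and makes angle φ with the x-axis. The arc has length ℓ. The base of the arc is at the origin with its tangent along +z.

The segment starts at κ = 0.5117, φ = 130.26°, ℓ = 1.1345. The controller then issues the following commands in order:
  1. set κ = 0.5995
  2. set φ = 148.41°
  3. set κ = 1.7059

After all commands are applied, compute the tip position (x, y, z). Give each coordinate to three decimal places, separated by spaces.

initial: κ=0.5117, φ=130.26°, ℓ=1.1345
cmd 1: set κ=0.5995 → (κ,φ,ℓ)=(0.5995,130.26°,1.1345) → tip=(-0.2399,0.2832,1.0490)
cmd 2: set φ=148.41° → (κ,φ,ℓ)=(0.5995,148.41°,1.1345) → tip=(-0.3162,0.1944,1.0490)
cmd 3: set κ=1.7059 → (κ,φ,ℓ)=(1.7059,148.41°,1.1345) → tip=(-0.6774,0.4166,0.5477)

-0.677 0.417 0.548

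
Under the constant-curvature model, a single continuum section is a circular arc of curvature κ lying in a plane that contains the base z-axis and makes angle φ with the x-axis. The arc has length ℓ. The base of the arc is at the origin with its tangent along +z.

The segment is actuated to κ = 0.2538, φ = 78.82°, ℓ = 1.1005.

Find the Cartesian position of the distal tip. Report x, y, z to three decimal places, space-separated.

θ = κ·ℓ = 0.2538 × 1.1005 = 0.27931 rad
ρ = (1 − cos θ)/κ = (1 − 0.96125)/0.2538 = 0.15269
z = sin θ / κ = 0.27569/0.2538 = 1.08625
x = ρ cos φ = 0.15269 × cos(78.82°) = 0.02961
y = ρ sin φ = 0.15269 × sin(78.82°) = 0.14979

0.030 0.150 1.086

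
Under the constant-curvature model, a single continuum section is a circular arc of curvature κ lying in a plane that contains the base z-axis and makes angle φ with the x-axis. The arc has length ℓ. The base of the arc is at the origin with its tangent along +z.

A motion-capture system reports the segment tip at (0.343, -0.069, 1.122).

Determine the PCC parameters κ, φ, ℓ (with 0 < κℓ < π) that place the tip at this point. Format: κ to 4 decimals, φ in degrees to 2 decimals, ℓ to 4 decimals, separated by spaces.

0.5066 348.63 1.1934

ρ = √(x²+y²) = √(0.343² + -0.069²) = 0.34987
φ = atan2(y, x) mod 360° = atan2(-0.069, 0.343) = 348.6258°
|p|² = ρ² + z² = 0.34987² + 1.122² = 1.38129
κ = 2ρ / |p|² = 2×0.34987 / 1.38129 = 0.50658
θ = 2·atan2(ρ, z) = 2·atan2(0.34987, 1.122) = 0.60455 rad
ℓ = θ/κ = 0.60455/0.50658 = 1.19337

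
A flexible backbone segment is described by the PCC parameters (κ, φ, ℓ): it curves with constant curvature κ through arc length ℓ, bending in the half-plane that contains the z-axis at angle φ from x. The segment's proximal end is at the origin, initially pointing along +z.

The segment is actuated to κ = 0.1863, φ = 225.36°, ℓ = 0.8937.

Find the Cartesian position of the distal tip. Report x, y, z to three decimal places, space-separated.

θ = κ·ℓ = 0.1863 × 0.8937 = 0.16650 rad
ρ = (1 − cos θ)/κ = (1 − 0.98617)/0.1863 = 0.07423
z = sin θ / κ = 0.16573/0.1863 = 0.88958
x = ρ cos φ = 0.07423 × cos(225.36°) = -0.05216
y = ρ sin φ = 0.07423 × sin(225.36°) = -0.05282

-0.052 -0.053 0.890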